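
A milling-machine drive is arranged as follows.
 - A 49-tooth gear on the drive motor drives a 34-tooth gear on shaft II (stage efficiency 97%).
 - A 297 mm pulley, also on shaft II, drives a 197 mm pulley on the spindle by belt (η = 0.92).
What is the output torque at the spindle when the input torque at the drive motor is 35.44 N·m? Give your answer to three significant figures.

14.6 N·m

gear mesh 34/49 = 0.69388 → τ = 35.44·0.69388·0.97 = 23.853 N·m
belt 197/297 = 0.6633 → τ = 23.853·0.6633·0.92 = 14.556 N·m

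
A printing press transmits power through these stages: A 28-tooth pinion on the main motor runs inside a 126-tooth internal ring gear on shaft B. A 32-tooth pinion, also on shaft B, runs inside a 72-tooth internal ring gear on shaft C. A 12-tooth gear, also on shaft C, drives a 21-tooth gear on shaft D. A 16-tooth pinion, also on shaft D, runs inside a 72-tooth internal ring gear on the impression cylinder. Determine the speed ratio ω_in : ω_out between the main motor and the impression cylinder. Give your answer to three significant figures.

Each stage contributes driven/driver: internal gear 126/28 = 4.5, internal gear 72/32 = 2.25, gear mesh 21/12 = 1.75, internal gear 72/16 = 4.5.
Overall: 4.5 × 2.25 × 1.75 × 4.5 = 79.734.

79.7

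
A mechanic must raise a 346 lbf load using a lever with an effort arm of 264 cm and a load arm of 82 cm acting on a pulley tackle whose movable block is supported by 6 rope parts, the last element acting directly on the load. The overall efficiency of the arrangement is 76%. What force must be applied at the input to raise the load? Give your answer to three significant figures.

Lever MA = effort arm / load arm = 264/82 = 3.2195.
Block-and-tackle MA = number of supporting rope parts = 6.
Combined ideal MA = 3.2195 × 6 = 19.317.
Actual MA = 19.317 × 0.76 = 14.681.
Effort = load / actual MA = 346 / 14.681 = 23.568 lbf.

23.6 lbf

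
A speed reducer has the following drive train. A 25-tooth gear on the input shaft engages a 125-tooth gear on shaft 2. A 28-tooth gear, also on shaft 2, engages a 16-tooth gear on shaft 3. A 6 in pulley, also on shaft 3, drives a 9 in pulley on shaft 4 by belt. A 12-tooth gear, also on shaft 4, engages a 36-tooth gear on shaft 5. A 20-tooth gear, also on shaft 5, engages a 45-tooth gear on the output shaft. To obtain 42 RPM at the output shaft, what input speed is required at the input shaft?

1215 RPM

Overall ratio R = 5 × 0.57143 × 1.5 × 3 × 2.25 = 28.929.
Required input speed = output speed × R = 42 × 28.929 = 1215 RPM.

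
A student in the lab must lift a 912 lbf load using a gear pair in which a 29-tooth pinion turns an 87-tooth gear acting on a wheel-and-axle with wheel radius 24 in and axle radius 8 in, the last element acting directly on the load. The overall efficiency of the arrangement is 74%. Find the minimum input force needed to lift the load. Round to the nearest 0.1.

136.9 lbf

Gear pair MA = 87/29 = 3.
Wheel-and-axle MA = R/r = 24/8 = 3.
Combined ideal MA = 3 × 3 = 9.
Actual MA = 9 × 0.74 = 6.66.
Effort = load / actual MA = 912 / 6.66 = 136.94 lbf.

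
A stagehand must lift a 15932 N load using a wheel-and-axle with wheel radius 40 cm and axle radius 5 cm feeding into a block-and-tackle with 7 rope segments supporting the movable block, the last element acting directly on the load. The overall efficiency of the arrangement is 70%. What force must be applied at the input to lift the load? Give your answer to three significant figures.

406 N

Wheel-and-axle MA = R/r = 40/5 = 8.
Block-and-tackle MA = number of supporting rope parts = 7.
Combined ideal MA = 8 × 7 = 56.
Actual MA = 56 × 0.70 = 39.2.
Effort = load / actual MA = 15932 / 39.2 = 406.43 N.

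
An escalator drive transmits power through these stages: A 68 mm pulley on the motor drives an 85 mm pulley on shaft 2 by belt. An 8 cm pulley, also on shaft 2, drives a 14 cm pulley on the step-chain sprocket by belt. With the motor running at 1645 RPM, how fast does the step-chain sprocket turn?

752 RPM

belt 85/68 = 1.25 → 1645/1.25 = 1316 RPM
belt 14/8 = 1.75 → 1316/1.75 = 752 RPM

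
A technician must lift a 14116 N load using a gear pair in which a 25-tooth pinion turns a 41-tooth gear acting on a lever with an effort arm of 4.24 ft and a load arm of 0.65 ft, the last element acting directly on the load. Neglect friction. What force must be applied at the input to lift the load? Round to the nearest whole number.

Gear pair MA = 41/25 = 1.64.
Lever MA = effort arm / load arm = 4.24/0.65 = 6.5231.
Combined ideal MA = 1.64 × 6.5231 = 10.698.
Effort = load / MA = 14116 / 10.698 = 1319.5 N.

1320 N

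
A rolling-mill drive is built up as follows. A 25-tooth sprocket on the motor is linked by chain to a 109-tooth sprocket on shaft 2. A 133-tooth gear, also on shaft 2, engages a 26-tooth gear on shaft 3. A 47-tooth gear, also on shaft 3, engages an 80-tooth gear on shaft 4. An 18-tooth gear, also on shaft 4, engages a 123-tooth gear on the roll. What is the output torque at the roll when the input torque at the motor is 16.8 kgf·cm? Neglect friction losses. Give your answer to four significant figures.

After the chain (109/25): 16.8 × 4.36 = 73.248 kgf·cm
After the gear mesh (26/133): 73.248 × 0.19549 = 14.319 kgf·cm
After the gear mesh (80/47): 14.319 × 1.7021 = 24.373 kgf·cm
After the gear mesh (123/18): 24.373 × 6.8333 = 166.55 kgf·cm

166.5 kgf·cm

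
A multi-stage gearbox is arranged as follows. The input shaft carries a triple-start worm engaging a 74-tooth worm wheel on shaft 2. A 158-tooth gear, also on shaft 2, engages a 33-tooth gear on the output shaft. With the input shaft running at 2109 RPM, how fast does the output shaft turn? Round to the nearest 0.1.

409.4 RPM

the input shaft → shaft 2 (worm, 74/3): 2109 ÷ 24.667 = 85.5 RPM
shaft 2 → the output shaft (gear mesh, 33/158): 85.5 ÷ 0.20886 = 409.36 RPM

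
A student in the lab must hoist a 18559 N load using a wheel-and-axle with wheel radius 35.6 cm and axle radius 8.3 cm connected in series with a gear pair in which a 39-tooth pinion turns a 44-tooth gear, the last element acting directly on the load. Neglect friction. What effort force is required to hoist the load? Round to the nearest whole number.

3835 N

Wheel-and-axle MA = R/r = 35.6/8.3 = 4.2892.
Gear pair MA = 44/39 = 1.1282.
Combined ideal MA = 4.2892 × 1.1282 = 4.839.
Effort = load / MA = 18559 / 4.839 = 3835.3 N.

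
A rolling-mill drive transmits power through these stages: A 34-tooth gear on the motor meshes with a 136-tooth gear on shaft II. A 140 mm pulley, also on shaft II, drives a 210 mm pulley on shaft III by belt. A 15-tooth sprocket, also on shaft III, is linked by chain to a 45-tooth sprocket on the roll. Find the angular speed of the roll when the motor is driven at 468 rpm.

the motor → shaft II (gear mesh, 136/34): 468 ÷ 4 = 117 rpm
shaft II → shaft III (belt, 210/140): 117 ÷ 1.5 = 78 rpm
shaft III → the roll (chain, 45/15): 78 ÷ 3 = 26 rpm

26 rpm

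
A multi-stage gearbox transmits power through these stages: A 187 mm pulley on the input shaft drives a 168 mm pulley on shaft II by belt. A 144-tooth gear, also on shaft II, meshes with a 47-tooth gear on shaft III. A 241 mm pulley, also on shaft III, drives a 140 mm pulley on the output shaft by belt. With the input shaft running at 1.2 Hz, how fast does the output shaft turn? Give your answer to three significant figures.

Belt: ratio = 168/187 = 0.8984, so shaft II turns at 1.2 / 0.8984 = 1.3357 Hz.
Gear mesh: ratio = 47/144 = 0.32639, so shaft III turns at 1.3357 / 0.32639 = 4.0924 Hz.
Belt: ratio = 140/241 = 0.58091, so the output shaft turns at 4.0924 / 0.58091 = 7.0448 Hz.

7.04 Hz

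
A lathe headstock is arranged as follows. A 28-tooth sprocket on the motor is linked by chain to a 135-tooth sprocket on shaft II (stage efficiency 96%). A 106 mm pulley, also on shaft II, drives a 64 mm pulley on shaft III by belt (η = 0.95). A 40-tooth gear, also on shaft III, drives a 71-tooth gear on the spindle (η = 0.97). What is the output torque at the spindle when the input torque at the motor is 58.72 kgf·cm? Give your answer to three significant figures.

chain 135/28 = 4.8214 → τ = 58.72·4.8214·0.96 = 271.79 kgf·cm
belt 64/106 = 0.60377 → τ = 271.79·0.60377·0.95 = 155.89 kgf·cm
gear mesh 71/40 = 1.775 → τ = 155.89·1.775·0.97 = 268.41 kgf·cm

268 kgf·cm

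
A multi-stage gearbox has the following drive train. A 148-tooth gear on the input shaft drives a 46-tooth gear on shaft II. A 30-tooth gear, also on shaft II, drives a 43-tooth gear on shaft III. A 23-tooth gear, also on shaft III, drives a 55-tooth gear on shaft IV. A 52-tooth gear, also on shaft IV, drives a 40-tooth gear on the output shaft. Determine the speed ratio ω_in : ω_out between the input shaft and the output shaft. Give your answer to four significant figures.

Each stage contributes driven/driver: gear mesh 46/148 = 0.31081, gear mesh 43/30 = 1.4333, gear mesh 55/23 = 2.3913, gear mesh 40/52 = 0.76923.
Overall: 0.31081 × 1.4333 × 2.3913 × 0.76923 = 0.81947.

0.8195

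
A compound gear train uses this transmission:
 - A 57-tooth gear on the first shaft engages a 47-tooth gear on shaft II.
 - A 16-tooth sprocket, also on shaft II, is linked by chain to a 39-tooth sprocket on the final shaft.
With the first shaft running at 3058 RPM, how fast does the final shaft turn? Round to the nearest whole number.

1521 RPM

gear mesh 47/57 = 0.82456 → 3058/0.82456 = 3708.6 RPM
chain 39/16 = 2.4375 → 3708.6/2.4375 = 1521.5 RPM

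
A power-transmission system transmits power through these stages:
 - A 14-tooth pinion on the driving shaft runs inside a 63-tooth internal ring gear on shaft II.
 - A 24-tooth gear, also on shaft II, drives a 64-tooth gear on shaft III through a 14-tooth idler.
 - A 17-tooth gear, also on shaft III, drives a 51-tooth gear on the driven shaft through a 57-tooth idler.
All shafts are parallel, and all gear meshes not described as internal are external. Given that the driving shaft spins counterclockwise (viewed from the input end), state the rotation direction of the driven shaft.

the driving shaft → shaft II: internal mesh, same direction → CCW.
shaft II → shaft III: driver → idler → driven is 2 external meshes, 2 reversals → CCW.
shaft III → the driven shaft: driver → idler → driven is 2 external meshes, 2 reversals → CCW.
4 reversals in total — an even number — so the driven shaft turns the same way as the driving shaft.

counterclockwise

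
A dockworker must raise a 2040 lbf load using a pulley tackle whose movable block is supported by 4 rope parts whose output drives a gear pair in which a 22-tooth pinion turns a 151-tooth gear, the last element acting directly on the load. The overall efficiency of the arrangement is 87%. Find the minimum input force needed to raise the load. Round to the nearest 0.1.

85.4 lbf

Block-and-tackle MA = number of supporting rope parts = 4.
Gear pair MA = 151/22 = 6.8636.
Combined ideal MA = 4 × 6.8636 = 27.455.
Actual MA = 27.455 × 0.87 = 23.885.
Effort = load / actual MA = 2040 / 23.885 = 85.408 lbf.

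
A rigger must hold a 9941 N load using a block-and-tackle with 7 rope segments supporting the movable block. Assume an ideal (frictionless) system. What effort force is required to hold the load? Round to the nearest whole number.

Block-and-tackle MA = number of supporting rope parts = 7.
Effort = load / MA = 9941 / 7 = 1420.1 N.

1420 N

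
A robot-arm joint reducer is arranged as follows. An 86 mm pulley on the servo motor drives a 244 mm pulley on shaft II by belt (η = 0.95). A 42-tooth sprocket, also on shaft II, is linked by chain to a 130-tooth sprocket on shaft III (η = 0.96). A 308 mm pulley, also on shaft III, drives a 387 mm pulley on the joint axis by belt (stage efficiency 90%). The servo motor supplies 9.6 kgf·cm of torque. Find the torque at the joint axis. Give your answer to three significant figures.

86.9 kgf·cm

Belt: ratio = 244/86 = 2.8372; torque at shaft II = 9.6 × 2.8372 × 0.95 = 25.875 kgf·cm.
Chain: ratio = 130/42 = 3.0952; torque at shaft III = 25.875 × 3.0952 × 0.96 = 76.887 kgf·cm.
Belt: ratio = 387/308 = 1.2565; torque at the joint axis = 76.887 × 1.2565 × 0.90 = 86.947 kgf·cm.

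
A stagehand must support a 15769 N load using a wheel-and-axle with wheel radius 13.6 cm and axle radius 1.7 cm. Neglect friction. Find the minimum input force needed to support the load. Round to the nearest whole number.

Wheel-and-axle MA = R/r = 13.6/1.7 = 8.
Effort = load / MA = 15769 / 8 = 1971.1 N.

1971 N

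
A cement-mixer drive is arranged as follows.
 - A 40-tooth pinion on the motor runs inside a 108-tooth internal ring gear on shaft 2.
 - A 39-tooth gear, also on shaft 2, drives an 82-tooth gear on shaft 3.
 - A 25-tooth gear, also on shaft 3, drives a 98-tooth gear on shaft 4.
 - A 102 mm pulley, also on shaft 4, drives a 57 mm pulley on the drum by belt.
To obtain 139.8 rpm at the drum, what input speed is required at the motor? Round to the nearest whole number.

Overall ratio R = 2.7 × 2.1026 × 3.92 × 0.55882 = 12.436.
Required input speed = output speed × R = 139.8 × 12.436 = 1738.5 rpm.

1739 rpm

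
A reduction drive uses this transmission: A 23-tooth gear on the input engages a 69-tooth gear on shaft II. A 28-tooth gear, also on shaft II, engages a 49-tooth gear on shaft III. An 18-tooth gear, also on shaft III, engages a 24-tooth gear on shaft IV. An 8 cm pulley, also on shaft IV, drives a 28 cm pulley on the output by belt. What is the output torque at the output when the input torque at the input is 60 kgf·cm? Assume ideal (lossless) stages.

Gear mesh: ratio = 69/23 = 3; torque at shaft II = 60 × 3 = 180 kgf·cm.
Gear mesh: ratio = 49/28 = 1.75; torque at shaft III = 180 × 1.75 = 315 kgf·cm.
Gear mesh: ratio = 24/18 = 1.3333; torque at shaft IV = 315 × 1.3333 = 420 kgf·cm.
Belt: ratio = 28/8 = 3.5; torque at the output = 420 × 3.5 = 1470 kgf·cm.

1470 kgf·cm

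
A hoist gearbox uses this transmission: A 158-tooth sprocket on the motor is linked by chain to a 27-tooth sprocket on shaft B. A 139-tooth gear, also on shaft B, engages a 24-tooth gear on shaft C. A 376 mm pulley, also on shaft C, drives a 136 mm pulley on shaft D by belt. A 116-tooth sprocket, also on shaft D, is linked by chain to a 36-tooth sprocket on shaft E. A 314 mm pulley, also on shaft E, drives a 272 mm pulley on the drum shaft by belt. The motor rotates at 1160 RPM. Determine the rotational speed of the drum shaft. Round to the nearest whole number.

Chain: ratio = 27/158 = 0.17089, so shaft B turns at 1160 / 0.17089 = 6788.1 RPM.
Gear mesh: ratio = 24/139 = 0.17266, so shaft C turns at 6788.1 / 0.17266 = 39315 RPM.
Belt: ratio = 136/376 = 0.3617, so shaft D turns at 39315 / 0.3617 = 1.0869e+05 RPM.
Chain: ratio = 36/116 = 0.31034, so shaft E turns at 1.0869e+05 / 0.31034 = 3.5023e+05 RPM.
Belt: ratio = 272/314 = 0.86624, so the drum shaft turns at 3.5023e+05 / 0.86624 = 4.0432e+05 RPM.

404315 RPM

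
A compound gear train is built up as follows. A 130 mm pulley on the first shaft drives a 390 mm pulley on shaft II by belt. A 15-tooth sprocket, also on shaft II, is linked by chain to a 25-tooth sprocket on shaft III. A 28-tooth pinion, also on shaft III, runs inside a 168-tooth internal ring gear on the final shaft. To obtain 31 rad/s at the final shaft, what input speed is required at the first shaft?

930 rad/s

Overall ratio R = 3 × 1.6667 × 6 = 30.
Required input speed = output speed × R = 31 × 30 = 930 rad/s.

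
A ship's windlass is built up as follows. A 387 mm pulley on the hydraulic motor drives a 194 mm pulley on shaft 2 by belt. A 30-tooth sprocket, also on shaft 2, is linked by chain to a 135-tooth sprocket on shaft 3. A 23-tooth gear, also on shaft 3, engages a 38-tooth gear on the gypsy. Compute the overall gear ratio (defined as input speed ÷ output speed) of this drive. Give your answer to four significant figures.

Each stage contributes driven/driver: belt 194/387 = 0.50129, chain 135/30 = 4.5, gear mesh 38/23 = 1.6522.
Overall: 0.50129 × 4.5 × 1.6522 = 3.727.

3.727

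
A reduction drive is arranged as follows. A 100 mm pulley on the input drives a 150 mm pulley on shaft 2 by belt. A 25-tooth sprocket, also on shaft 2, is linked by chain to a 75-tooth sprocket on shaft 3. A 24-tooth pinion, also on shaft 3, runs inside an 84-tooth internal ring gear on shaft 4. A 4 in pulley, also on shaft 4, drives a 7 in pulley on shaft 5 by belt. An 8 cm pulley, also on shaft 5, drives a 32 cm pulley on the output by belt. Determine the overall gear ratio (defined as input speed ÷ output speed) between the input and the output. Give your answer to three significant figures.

Each stage contributes driven/driver: belt 150/100 = 1.5, chain 75/25 = 3, internal gear 84/24 = 3.5, belt 7/4 = 1.75, belt 32/8 = 4.
Overall: 1.5 × 3 × 3.5 × 1.75 × 4 = 110.25.

110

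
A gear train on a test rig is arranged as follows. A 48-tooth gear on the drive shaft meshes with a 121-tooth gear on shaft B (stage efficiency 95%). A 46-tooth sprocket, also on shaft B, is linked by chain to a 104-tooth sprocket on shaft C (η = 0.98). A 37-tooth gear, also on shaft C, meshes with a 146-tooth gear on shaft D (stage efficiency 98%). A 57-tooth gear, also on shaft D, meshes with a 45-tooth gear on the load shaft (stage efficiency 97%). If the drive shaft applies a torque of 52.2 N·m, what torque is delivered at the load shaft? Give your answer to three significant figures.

Gear mesh: ratio = 121/48 = 2.5208; torque at shaft B = 52.2 × 2.5208 × 0.95 = 125.01 N·m.
Chain: ratio = 104/46 = 2.2609; torque at shaft C = 125.01 × 2.2609 × 0.98 = 276.97 N·m.
Gear mesh: ratio = 146/37 = 3.9459; torque at shaft D = 276.97 × 3.9459 × 0.98 = 1071.1 N·m.
Gear mesh: ratio = 45/57 = 0.78947; torque at the load shaft = 1071.1 × 0.78947 × 0.97 = 820.21 N·m.

820 N·m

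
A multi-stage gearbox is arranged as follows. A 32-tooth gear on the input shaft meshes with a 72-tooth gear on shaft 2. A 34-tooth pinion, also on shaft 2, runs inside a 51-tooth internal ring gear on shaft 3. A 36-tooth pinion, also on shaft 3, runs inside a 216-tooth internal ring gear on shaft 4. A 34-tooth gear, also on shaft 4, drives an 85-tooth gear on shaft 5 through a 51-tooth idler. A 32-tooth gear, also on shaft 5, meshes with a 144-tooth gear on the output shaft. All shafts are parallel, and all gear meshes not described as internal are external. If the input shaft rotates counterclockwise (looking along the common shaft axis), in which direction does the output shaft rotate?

counterclockwise

the input shaft → shaft 2: external mesh, 1 reversal → CW.
shaft 2 → shaft 3: internal mesh, same direction → CW.
shaft 3 → shaft 4: internal mesh, same direction → CW.
shaft 4 → shaft 5: driver → idler → driven is 2 external meshes, 2 reversals → CW.
shaft 5 → the output shaft: external mesh, 1 reversal → CCW.
4 reversals in total — an even number — so the output shaft turns the same way as the input shaft.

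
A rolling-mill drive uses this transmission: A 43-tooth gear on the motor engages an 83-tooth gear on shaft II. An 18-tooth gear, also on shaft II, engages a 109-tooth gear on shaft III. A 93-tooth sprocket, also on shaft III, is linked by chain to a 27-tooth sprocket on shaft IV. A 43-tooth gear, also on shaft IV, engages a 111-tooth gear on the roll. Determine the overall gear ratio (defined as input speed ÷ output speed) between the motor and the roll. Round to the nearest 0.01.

8.76

Each stage contributes driven/driver: gear mesh 83/43 = 1.9302, gear mesh 109/18 = 6.0556, chain 27/93 = 0.29032, gear mesh 111/43 = 2.5814.
Overall: 1.9302 × 6.0556 × 0.29032 × 2.5814 = 8.7599.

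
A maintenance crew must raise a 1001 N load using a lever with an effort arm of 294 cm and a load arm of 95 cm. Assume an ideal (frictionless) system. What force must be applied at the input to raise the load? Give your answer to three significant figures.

Lever MA = effort arm / load arm = 294/95 = 3.0947.
Effort = load / MA = 1001 / 3.0947 = 323.45 N.

323 N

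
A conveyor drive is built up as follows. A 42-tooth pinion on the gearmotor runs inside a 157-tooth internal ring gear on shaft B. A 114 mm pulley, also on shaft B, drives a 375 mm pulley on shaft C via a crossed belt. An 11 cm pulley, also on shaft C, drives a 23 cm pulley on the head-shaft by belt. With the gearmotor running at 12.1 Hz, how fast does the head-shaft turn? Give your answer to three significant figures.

0.471 Hz

Internal gear: ratio = 157/42 = 3.7381, so shaft B turns at 12.1 / 3.7381 = 3.2369 Hz.
Belt: ratio = 375/114 = 3.2895, so shaft C turns at 3.2369 / 3.2895 = 0.98403 Hz.
Belt: ratio = 23/11 = 2.0909, so the head-shaft turns at 0.98403 / 2.0909 = 0.47062 Hz.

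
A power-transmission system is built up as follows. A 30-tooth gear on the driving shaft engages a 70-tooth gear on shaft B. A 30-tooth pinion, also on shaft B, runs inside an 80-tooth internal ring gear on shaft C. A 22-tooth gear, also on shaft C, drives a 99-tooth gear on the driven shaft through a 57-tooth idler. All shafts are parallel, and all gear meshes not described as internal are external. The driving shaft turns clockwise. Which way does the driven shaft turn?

counterclockwise

the driving shaft → shaft B: external mesh, 1 reversal → CCW.
shaft B → shaft C: internal mesh, same direction → CCW.
shaft C → the driven shaft: driver → idler → driven is 2 external meshes, 2 reversals → CCW.
3 reversals in total — an odd number — so the driven shaft turns opposite to the driving shaft.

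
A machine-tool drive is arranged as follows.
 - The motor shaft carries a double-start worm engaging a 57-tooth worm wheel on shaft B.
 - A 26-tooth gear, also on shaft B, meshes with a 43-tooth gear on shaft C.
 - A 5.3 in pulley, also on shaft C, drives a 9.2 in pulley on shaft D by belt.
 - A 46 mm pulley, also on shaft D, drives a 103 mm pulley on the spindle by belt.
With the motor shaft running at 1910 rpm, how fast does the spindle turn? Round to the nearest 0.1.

10.4 rpm

Worm: ratio = 57/2 = 28.5, so shaft B turns at 1910 / 28.5 = 67.018 rpm.
Gear mesh: ratio = 43/26 = 1.6538, so shaft C turns at 67.018 / 1.6538 = 40.522 rpm.
Belt: ratio = 9.2/5.3 = 1.7358, so shaft D turns at 40.522 / 1.7358 = 23.344 rpm.
Belt: ratio = 103/46 = 2.2391, so the spindle turns at 23.344 / 2.2391 = 10.426 rpm.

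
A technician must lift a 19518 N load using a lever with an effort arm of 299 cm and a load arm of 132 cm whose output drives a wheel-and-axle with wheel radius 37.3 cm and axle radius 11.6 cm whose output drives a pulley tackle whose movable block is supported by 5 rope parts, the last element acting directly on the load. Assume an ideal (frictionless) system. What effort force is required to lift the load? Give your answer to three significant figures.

Lever MA = effort arm / load arm = 299/132 = 2.2652.
Wheel-and-axle MA = R/r = 37.3/11.6 = 3.2155.
Block-and-tackle MA = number of supporting rope parts = 5.
Combined ideal MA = 2.2652 × 3.2155 × 5 = 36.418.
Effort = load / MA = 19518 / 36.418 = 535.94 N.

536 N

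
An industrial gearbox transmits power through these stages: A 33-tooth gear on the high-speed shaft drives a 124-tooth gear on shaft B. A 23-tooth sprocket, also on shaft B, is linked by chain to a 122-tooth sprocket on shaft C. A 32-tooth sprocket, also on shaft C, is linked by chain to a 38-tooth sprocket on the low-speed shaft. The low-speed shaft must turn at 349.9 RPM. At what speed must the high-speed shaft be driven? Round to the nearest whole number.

Overall ratio R = 3.7576 × 5.3043 × 1.1875 = 23.669.
Required input speed = output speed × R = 349.9 × 23.669 = 8281.7 RPM.

8282 RPM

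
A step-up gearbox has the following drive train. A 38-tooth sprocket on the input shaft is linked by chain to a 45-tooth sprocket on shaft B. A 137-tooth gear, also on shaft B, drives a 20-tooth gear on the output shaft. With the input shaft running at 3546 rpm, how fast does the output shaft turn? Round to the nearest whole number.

Chain: ratio = 45/38 = 1.1842, so shaft B turns at 3546 / 1.1842 = 2994.4 rpm.
Gear mesh: ratio = 20/137 = 0.14599, so the output shaft turns at 2994.4 / 0.14599 = 20512 rpm.

20512 rpm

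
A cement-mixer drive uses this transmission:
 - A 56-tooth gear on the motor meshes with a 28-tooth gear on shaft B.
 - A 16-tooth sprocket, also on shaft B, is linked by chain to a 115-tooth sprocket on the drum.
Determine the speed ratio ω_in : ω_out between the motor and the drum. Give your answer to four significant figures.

3.594

Each stage contributes driven/driver: gear mesh 28/56 = 0.5, chain 115/16 = 7.1875.
Overall: 0.5 × 7.1875 = 3.5938.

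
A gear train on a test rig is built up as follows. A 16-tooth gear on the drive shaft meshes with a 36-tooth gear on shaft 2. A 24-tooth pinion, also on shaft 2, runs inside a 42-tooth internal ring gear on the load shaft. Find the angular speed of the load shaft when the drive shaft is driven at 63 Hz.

Gear mesh: ratio = 36/16 = 2.25, so shaft 2 turns at 63 / 2.25 = 28 Hz.
Internal gear: ratio = 42/24 = 1.75, so the load shaft turns at 28 / 1.75 = 16 Hz.

16 Hz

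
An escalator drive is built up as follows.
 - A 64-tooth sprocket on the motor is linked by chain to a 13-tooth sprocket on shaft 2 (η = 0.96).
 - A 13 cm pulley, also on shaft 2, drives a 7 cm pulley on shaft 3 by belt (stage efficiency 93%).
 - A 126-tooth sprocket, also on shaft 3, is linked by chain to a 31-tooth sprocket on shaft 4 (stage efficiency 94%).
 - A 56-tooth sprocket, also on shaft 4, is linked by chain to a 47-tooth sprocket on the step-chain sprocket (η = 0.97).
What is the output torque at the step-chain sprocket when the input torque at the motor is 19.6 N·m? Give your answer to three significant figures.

After the chain (13/64): 19.6 × 0.20312 × 0.96 = 3.822 N·m
After the belt (7/13): 3.822 × 0.53846 × 0.93 = 1.9139 N·m
After the chain (31/126): 1.9139 × 0.24603 × 0.94 = 0.44264 N·m
After the chain (47/56): 0.44264 × 0.83929 × 0.97 = 0.36035 N·m

0.360 N·m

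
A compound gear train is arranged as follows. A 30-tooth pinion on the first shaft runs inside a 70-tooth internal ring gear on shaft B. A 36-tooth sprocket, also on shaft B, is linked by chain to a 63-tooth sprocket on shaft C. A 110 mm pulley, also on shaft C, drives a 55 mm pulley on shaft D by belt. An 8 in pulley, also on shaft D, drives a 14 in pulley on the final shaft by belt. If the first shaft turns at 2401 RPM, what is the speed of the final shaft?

672 RPM

internal gear 70/30 = 2.3333 → 2401/2.3333 = 1029 RPM
chain 63/36 = 1.75 → 1029/1.75 = 588 RPM
belt 55/110 = 0.5 → 588/0.5 = 1176 RPM
belt 14/8 = 1.75 → 1176/1.75 = 672 RPM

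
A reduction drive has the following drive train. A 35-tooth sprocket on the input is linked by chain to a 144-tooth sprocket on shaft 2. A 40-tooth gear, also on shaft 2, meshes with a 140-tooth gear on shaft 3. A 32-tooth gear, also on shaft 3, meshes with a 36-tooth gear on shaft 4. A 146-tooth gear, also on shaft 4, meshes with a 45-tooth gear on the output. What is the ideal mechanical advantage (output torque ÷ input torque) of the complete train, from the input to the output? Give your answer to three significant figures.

Each stage contributes driven/driver: chain 144/35 = 4.1143, gear mesh 140/40 = 3.5, gear mesh 36/32 = 1.125, gear mesh 45/146 = 0.30822.
Overall: 4.1143 × 3.5 × 1.125 × 0.30822 = 4.9932.

4.99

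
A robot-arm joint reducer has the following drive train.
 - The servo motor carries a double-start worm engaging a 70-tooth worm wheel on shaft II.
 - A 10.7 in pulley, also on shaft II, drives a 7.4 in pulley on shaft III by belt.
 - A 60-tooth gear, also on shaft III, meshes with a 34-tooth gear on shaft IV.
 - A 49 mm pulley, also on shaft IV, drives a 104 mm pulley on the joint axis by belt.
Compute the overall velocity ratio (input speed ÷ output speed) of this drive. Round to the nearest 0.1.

Each stage contributes driven/driver: worm 70/2 = 35, belt 7.4/10.7 = 0.69159, gear mesh 34/60 = 0.56667, belt 104/49 = 2.1224.
Overall: 35 × 0.69159 × 0.56667 × 2.1224 = 29.113.

29.1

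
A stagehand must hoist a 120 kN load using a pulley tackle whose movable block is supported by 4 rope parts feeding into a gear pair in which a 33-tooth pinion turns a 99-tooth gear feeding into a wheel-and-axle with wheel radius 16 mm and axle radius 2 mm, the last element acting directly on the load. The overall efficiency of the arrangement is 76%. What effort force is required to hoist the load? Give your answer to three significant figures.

1.64 kN

Block-and-tackle MA = number of supporting rope parts = 4.
Gear pair MA = 99/33 = 3.
Wheel-and-axle MA = R/r = 16/2 = 8.
Combined ideal MA = 4 × 3 × 8 = 96.
Actual MA = 96 × 0.76 = 72.96.
Effort = load / actual MA = 120 / 72.96 = 1.6447 kN.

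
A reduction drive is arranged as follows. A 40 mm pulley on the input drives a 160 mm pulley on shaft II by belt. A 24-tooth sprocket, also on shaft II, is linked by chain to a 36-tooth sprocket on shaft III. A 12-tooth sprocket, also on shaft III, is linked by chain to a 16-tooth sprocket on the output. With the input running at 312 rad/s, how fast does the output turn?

39 rad/s

Belt: ratio = 160/40 = 4, so shaft II turns at 312 / 4 = 78 rad/s.
Chain: ratio = 36/24 = 1.5, so shaft III turns at 78 / 1.5 = 52 rad/s.
Chain: ratio = 16/12 = 1.3333, so the output turns at 52 / 1.3333 = 39 rad/s.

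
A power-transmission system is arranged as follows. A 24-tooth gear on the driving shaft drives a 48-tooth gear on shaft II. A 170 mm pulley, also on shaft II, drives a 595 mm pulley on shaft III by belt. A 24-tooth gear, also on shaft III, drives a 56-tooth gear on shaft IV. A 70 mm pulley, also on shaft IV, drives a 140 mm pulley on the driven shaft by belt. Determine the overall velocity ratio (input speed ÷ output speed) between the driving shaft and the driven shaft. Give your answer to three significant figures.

32.7

Each stage contributes driven/driver: gear mesh 48/24 = 2, belt 595/170 = 3.5, gear mesh 56/24 = 2.3333, belt 140/70 = 2.
Overall: 2 × 3.5 × 2.3333 × 2 = 32.667.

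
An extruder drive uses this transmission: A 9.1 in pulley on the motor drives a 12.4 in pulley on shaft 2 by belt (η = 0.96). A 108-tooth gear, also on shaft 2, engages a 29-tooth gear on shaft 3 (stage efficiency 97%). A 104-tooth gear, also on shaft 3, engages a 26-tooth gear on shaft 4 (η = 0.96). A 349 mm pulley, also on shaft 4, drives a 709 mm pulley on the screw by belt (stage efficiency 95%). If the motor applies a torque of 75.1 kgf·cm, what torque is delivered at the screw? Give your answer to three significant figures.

11.9 kgf·cm

belt 12.4/9.1 = 1.3626 → τ = 75.1·1.3626·0.96 = 98.241 kgf·cm
gear mesh 29/108 = 0.26852 → τ = 98.241·0.26852·0.97 = 25.588 kgf·cm
gear mesh 26/104 = 0.25 → τ = 25.588·0.25·0.96 = 6.1411 kgf·cm
belt 709/349 = 2.0315 → τ = 6.1411·2.0315·0.95 = 11.852 kgf·cm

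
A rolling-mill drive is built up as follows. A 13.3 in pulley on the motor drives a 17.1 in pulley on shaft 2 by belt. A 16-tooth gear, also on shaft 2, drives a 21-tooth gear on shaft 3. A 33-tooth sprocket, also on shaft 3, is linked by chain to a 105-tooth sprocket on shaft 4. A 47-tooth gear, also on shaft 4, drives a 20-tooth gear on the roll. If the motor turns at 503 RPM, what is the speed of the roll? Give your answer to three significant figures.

Belt: ratio = 17.1/13.3 = 1.2857, so shaft 2 turns at 503 / 1.2857 = 391.22 RPM.
Gear mesh: ratio = 21/16 = 1.3125, so shaft 3 turns at 391.22 / 1.3125 = 298.07 RPM.
Chain: ratio = 105/33 = 3.1818, so shaft 4 turns at 298.07 / 3.1818 = 93.68 RPM.
Gear mesh: ratio = 20/47 = 0.42553, so the roll turns at 93.68 / 0.42553 = 220.15 RPM.

220 RPM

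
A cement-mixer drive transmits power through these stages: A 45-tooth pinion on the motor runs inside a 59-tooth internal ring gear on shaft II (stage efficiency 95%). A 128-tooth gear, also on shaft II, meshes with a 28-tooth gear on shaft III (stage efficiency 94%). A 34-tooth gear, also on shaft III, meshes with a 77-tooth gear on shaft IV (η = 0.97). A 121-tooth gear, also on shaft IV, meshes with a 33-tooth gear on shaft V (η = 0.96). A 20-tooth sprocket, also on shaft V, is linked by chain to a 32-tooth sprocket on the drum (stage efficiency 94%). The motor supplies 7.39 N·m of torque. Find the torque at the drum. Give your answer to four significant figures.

1.637 N·m

Internal gear: ratio = 59/45 = 1.3111; torque at shaft II = 7.39 × 1.3111 × 0.95 = 9.2047 N·m.
Gear mesh: ratio = 28/128 = 0.21875; torque at shaft III = 9.2047 × 0.21875 × 0.94 = 1.8927 N·m.
Gear mesh: ratio = 77/34 = 2.2647; torque at shaft IV = 1.8927 × 2.2647 × 0.97 = 4.1578 N·m.
Gear mesh: ratio = 33/121 = 0.27273; torque at shaft V = 4.1578 × 0.27273 × 0.96 = 1.0886 N·m.
Chain: ratio = 32/20 = 1.6; torque at the drum = 1.0886 × 1.6 × 0.94 = 1.6372 N·m.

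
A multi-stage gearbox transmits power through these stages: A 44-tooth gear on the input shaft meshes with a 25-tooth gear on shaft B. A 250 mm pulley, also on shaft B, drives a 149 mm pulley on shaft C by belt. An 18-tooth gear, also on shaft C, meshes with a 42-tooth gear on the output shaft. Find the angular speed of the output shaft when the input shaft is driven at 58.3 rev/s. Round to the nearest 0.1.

73.8 rev/s

the input shaft → shaft B (gear mesh, 25/44): 58.3 ÷ 0.56818 = 102.61 rev/s
shaft B → shaft C (belt, 149/250): 102.61 ÷ 0.596 = 172.16 rev/s
shaft C → the output shaft (gear mesh, 42/18): 172.16 ÷ 2.3333 = 73.783 rev/s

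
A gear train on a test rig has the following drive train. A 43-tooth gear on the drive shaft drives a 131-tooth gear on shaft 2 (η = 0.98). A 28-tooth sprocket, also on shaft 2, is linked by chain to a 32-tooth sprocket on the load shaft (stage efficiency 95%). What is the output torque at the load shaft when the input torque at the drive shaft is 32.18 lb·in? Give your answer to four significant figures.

104.3 lb·in

gear mesh 131/43 = 3.0465 → τ = 32.18·3.0465·0.98 = 96.076 lb·in
chain 32/28 = 1.1429 → τ = 96.076·1.1429·0.95 = 104.31 lb·in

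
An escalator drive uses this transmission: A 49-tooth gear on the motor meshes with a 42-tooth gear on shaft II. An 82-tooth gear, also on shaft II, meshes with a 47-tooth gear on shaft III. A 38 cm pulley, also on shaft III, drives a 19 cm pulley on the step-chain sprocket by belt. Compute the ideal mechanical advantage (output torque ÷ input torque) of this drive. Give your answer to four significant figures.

0.2456

Each stage contributes driven/driver: gear mesh 42/49 = 0.85714, gear mesh 47/82 = 0.57317, belt 19/38 = 0.5.
Overall: 0.85714 × 0.57317 × 0.5 = 0.24564.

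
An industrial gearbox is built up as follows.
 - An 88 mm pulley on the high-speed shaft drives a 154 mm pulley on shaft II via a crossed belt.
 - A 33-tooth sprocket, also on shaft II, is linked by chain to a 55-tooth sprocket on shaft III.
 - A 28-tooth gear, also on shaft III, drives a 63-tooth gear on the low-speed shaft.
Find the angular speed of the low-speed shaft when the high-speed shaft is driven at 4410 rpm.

the high-speed shaft → shaft II (belt, 154/88): 4410 ÷ 1.75 = 2520 rpm
shaft II → shaft III (chain, 55/33): 2520 ÷ 1.6667 = 1512 rpm
shaft III → the low-speed shaft (gear mesh, 63/28): 1512 ÷ 2.25 = 672 rpm

672 rpm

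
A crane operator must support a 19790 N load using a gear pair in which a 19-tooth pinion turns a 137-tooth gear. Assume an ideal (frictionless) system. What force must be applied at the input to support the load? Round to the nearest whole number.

2745 N

Gear pair MA = 137/19 = 7.2105.
Effort = load / MA = 19790 / 7.2105 = 2744.6 N.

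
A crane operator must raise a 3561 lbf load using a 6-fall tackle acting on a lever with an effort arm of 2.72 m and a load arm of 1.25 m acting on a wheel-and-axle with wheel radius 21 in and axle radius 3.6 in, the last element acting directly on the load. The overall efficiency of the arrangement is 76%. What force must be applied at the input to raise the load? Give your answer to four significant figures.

Block-and-tackle MA = number of supporting rope parts = 6.
Lever MA = effort arm / load arm = 2.72/1.25 = 2.176.
Wheel-and-axle MA = R/r = 21/3.6 = 5.8333.
Combined ideal MA = 6 × 2.176 × 5.8333 = 76.16.
Actual MA = 76.16 × 0.76 = 57.882.
Effort = load / actual MA = 3561 / 57.882 = 61.522 lbf.

61.52 lbf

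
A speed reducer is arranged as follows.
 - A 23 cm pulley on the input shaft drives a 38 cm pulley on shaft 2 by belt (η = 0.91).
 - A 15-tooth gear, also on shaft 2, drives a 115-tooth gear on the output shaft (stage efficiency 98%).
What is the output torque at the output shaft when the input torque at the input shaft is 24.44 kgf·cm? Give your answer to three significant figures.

belt 38/23 = 1.6522 → τ = 24.44·1.6522·0.91 = 36.745 kgf·cm
gear mesh 115/15 = 7.6667 → τ = 36.745·7.6667·0.98 = 276.08 kgf·cm

276 kgf·cm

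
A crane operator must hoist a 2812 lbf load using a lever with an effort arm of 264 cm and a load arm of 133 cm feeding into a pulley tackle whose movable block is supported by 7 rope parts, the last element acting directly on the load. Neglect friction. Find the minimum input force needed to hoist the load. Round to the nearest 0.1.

202.4 lbf

Lever MA = effort arm / load arm = 264/133 = 1.985.
Block-and-tackle MA = number of supporting rope parts = 7.
Combined ideal MA = 1.985 × 7 = 13.895.
Effort = load / MA = 2812 / 13.895 = 202.38 lbf.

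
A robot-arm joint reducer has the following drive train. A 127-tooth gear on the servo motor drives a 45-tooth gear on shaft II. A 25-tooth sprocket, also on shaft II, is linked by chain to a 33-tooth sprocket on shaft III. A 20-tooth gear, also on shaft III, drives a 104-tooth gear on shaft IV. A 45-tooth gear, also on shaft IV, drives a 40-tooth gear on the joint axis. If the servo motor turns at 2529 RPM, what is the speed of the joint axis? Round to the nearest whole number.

the servo motor → shaft II (gear mesh, 45/127): 2529 ÷ 0.35433 = 7137.4 RPM
shaft II → shaft III (chain, 33/25): 7137.4 ÷ 1.32 = 5407.1 RPM
shaft III → shaft IV (gear mesh, 104/20): 5407.1 ÷ 5.2 = 1039.8 RPM
shaft IV → the joint axis (gear mesh, 40/45): 1039.8 ÷ 0.88889 = 1169.8 RPM

1170 RPM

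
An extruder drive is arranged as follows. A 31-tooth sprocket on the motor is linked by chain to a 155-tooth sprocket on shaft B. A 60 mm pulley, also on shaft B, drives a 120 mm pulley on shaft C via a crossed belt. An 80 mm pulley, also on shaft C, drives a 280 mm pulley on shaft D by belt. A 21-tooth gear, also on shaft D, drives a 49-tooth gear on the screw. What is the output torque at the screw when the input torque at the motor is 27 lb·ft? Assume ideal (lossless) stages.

Chain: ratio = 155/31 = 5; torque at shaft B = 27 × 5 = 135 lb·ft.
Belt: ratio = 120/60 = 2; torque at shaft C = 135 × 2 = 270 lb·ft.
Belt: ratio = 280/80 = 3.5; torque at shaft D = 270 × 3.5 = 945 lb·ft.
Gear mesh: ratio = 49/21 = 2.3333; torque at the screw = 945 × 2.3333 = 2205 lb·ft.

2205 lb·ft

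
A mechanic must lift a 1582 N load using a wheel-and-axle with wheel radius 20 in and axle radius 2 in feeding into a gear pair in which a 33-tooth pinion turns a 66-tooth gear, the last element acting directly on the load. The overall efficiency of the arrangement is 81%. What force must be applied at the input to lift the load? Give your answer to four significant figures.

Wheel-and-axle MA = R/r = 20/2 = 10.
Gear pair MA = 66/33 = 2.
Combined ideal MA = 10 × 2 = 20.
Actual MA = 20 × 0.81 = 16.2.
Effort = load / actual MA = 1582 / 16.2 = 97.654 N.

97.65 N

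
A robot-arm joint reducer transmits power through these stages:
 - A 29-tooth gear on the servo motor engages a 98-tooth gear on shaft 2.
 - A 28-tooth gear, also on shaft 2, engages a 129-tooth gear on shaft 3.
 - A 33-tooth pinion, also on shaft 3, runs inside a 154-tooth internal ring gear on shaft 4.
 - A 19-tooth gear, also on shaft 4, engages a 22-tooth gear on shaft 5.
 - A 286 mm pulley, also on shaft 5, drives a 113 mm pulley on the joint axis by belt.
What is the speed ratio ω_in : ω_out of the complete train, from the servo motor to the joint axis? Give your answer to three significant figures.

33.2

Each stage contributes driven/driver: gear mesh 98/29 = 3.3793, gear mesh 129/28 = 4.6071, internal gear 154/33 = 4.6667, gear mesh 22/19 = 1.1579, belt 113/286 = 0.3951.
Overall: 3.3793 × 4.6071 × 4.6667 × 1.1579 × 0.3951 = 33.239.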